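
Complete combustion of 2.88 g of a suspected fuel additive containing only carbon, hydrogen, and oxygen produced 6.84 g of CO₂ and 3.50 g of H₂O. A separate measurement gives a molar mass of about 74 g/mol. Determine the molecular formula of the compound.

C4H10O

mol C = 6.84 g CO₂ ÷ 44.009 g/mol = 0.1554 mol
mol H = 2 × 3.50 g H₂O ÷ 18.015 g/mol = 0.3886 mol
mass O = 2.88 − (1.867 + 0.3917) = 0.6215 g → mol O = 0.6215 ÷ 15.999 = 0.03885 mol
Divide by the smallest (0.03885 mol): C 4.001, H 10.002, O 1.000
Empirical formula: C4H10O
Empirical-formula mass = 74.12 g/mol; 74 ÷ 74.12 ≈ 1, so the molecular formula is C4H10O.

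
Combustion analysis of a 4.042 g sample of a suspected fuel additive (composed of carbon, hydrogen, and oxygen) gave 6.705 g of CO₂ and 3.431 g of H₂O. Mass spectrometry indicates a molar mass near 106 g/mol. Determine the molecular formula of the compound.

mol C = 6.705 g CO₂ ÷ 44.009 g/mol = 0.15236 mol
mol H = 2 × 3.431 g H₂O ÷ 18.015 g/mol = 0.38090 mol
mass O = 4.042 − (1.8299 + 0.38395) = 1.8281 g → mol O = 1.8281 ÷ 15.999 = 0.11426 mol
Divide by the smallest (0.11426 mol): C 1.333, H 3.334, O 1.000
Multiplying each by 3 gives whole numbers: C 4.00, H 10.00, O 3.00
Empirical formula: C4H10O3
Empirical-formula mass = 106.12 g/mol; 106 ÷ 106.12 ≈ 1, so the molecular formula is C4H10O3.

C4H10O3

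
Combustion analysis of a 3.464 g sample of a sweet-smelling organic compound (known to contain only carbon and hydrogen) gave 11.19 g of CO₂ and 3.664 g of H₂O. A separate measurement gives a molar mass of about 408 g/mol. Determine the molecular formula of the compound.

mol C = 11.19 g CO₂ ÷ 44.009 g/mol = 0.25427 mol
mol H = 2 × 3.664 g H₂O ÷ 18.015 g/mol = 0.40677 mol
Divide by the smallest (0.25427 mol): C 1.000, H 1.600
Multiplying each by 5 gives whole numbers: C 5.00, H 8.00
Empirical formula: C5H8
Empirical-formula mass = 68.12 g/mol; 408 ÷ 68.12 ≈ 6, so the molecular formula is C30H48.

C30H48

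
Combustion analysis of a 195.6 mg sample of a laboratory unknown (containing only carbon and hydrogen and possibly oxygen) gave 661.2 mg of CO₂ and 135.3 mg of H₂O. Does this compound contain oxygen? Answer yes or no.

no

mol C = 0.6612 g CO₂ ÷ 44.009 g/mol = 0.015024 mol
mol H = 2 × 0.1353 g H₂O ÷ 18.015 g/mol = 0.015021 mol
C and H together account for 0.19560 g — essentially the entire 0.1956 g sample — so the compound contains no oxygen.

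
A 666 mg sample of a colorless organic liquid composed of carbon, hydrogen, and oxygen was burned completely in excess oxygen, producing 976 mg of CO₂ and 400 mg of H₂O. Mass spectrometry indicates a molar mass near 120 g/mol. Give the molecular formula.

C4H8O4

mol C = 0.976 g CO₂ ÷ 44.009 g/mol = 0.02218 mol
mol H = 2 × 0.400 g H₂O ÷ 18.015 g/mol = 0.04441 mol
mass O = 0.666 − (0.2664 + 0.04476) = 0.3549 g → mol O = 0.3549 ÷ 15.999 = 0.02218 mol
Divide by the smallest (0.02218 mol): C 1.000, H 2.002, O 1.000
Empirical formula: CH2O
Empirical-formula mass = 30.03 g/mol; 120 ÷ 30.03 ≈ 4, so the molecular formula is C4H8O4.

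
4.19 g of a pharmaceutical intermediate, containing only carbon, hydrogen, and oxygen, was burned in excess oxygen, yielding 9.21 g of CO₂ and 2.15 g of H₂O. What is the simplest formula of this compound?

C7H8O3

mol C = 9.21 g CO₂ ÷ 44.009 g/mol = 0.2093 mol
mol H = 2 × 2.15 g H₂O ÷ 18.015 g/mol = 0.2387 mol
mass O = 4.19 − (2.514 + 0.2406) = 1.436 g → mol O = 1.436 ÷ 15.999 = 0.08974 mol
Divide by the smallest (0.08974 mol): C 2.332, H 2.660, O 1.000
Multiplying each by 3 gives whole numbers: C 7.00, H 7.98, O 3.00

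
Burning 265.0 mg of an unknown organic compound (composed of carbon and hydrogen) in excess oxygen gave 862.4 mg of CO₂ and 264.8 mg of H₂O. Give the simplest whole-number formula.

C2H3

mol C = 0.8624 g CO₂ ÷ 44.009 g/mol = 0.019596 mol
mol H = 2 × 0.2648 g H₂O ÷ 18.015 g/mol = 0.029398 mol
Divide by the smallest (0.019596 mol): C 1.000, H 1.500
Multiplying each by 2 gives whole numbers: C 2.00, H 3.00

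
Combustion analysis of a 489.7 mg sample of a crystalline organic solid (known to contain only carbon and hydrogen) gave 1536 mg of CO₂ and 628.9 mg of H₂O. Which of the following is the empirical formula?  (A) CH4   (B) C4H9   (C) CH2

mol C = 1.536 g CO₂ ÷ 44.009 g/mol = 0.034902 mol
mol H = 2 × 0.6289 g H₂O ÷ 18.015 g/mol = 0.069820 mol
Divide by the smallest (0.034902 mol): C 1.000, H 2.000

(C) CH2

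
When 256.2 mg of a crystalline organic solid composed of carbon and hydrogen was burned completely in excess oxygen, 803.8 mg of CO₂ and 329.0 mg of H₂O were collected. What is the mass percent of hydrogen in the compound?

14.37%

mol C = 0.8038 g CO₂ ÷ 44.009 g/mol = 0.018264 mol
mol H = 2 × 0.3290 g H₂O ÷ 18.015 g/mol = 0.036525 mol
mass % H = 0.036817 g ÷ 0.2562 g × 100%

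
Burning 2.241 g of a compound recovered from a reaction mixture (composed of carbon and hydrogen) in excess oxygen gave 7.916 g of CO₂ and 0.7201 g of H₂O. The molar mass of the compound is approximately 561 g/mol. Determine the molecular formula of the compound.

mol C = 7.916 g CO₂ ÷ 44.009 g/mol = 0.17987 mol
mol H = 2 × 0.7201 g H₂O ÷ 18.015 g/mol = 0.079944 mol
Divide by the smallest (0.079944 mol): C 2.250, H 1.000
Multiplying each by 4 gives whole numbers: C 9.00, H 4.00
Empirical formula: C9H4
Empirical-formula mass = 112.13 g/mol; 561 ÷ 112.13 ≈ 5, so the molecular formula is C45H20.

C45H20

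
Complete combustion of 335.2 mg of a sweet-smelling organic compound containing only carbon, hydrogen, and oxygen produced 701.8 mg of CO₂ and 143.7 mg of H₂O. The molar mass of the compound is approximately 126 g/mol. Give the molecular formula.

C6H6O3

mol C = 0.7018 g CO₂ ÷ 44.009 g/mol = 0.015947 mol
mol H = 2 × 0.1437 g H₂O ÷ 18.015 g/mol = 0.015953 mol
mass O = 0.3352 − (0.19154 + 0.016081) = 0.12758 g → mol O = 0.12758 ÷ 15.999 = 0.0079744 mol
Divide by the smallest (0.0079744 mol): C 2.000, H 2.001, O 1.000
Empirical formula: C2H2O
Empirical-formula mass = 42.04 g/mol; 126 ÷ 42.04 ≈ 3, so the molecular formula is C6H6O3.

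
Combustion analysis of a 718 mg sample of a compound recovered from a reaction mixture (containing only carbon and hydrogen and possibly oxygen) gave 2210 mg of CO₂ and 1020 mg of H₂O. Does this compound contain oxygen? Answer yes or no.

mol C = 2.21 g CO₂ ÷ 44.009 g/mol = 0.05022 mol
mol H = 2 × 1.02 g H₂O ÷ 18.015 g/mol = 0.1132 mol
C and H together account for 0.7173 g — essentially the entire 0.718 g sample — so the compound contains no oxygen.

no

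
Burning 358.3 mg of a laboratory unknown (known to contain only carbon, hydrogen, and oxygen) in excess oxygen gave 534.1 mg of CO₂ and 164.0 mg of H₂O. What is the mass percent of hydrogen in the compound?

5.12%

mol C = 0.5341 g CO₂ ÷ 44.009 g/mol = 0.012136 mol
mol H = 2 × 0.1640 g H₂O ÷ 18.015 g/mol = 0.018207 mol
mass O = 0.3583 − (0.14577 + 0.018353) = 0.19418 g → mol O = 0.19418 ÷ 15.999 = 0.012137 mol
mass % H = 0.018353 g ÷ 0.3583 g × 100%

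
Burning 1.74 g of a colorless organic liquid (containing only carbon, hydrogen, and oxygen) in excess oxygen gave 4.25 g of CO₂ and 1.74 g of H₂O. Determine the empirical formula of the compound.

C4H8O

mol C = 4.25 g CO₂ ÷ 44.009 g/mol = 0.09657 mol
mol H = 2 × 1.74 g H₂O ÷ 18.015 g/mol = 0.1932 mol
mass O = 1.74 − (1.160 + 0.1947) = 0.3854 g → mol O = 0.3854 ÷ 15.999 = 0.02409 mol
Divide by the smallest (0.02409 mol): C 4.009, H 8.020, O 1.000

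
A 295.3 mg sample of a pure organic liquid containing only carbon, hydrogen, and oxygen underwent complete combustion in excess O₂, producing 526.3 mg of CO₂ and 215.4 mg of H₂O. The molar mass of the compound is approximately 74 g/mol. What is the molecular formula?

mol C = 0.5263 g CO₂ ÷ 44.009 g/mol = 0.011959 mol
mol H = 2 × 0.2154 g H₂O ÷ 18.015 g/mol = 0.023913 mol
mass O = 0.2953 − (0.14364 + 0.024105) = 0.12756 g → mol O = 0.12756 ÷ 15.999 = 0.0079728 mol
Divide by the smallest (0.0079728 mol): C 1.500, H 2.999, O 1.000
Multiplying each by 2 gives whole numbers: C 3.00, H 6.00, O 2.00
Empirical formula: C3H6O2
Empirical-formula mass = 74.08 g/mol; 74 ÷ 74.08 ≈ 1, so the molecular formula is C3H6O2.

C3H6O2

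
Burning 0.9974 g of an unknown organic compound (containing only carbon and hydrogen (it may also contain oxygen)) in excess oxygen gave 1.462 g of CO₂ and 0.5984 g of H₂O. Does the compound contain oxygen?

mol C = 1.462 g CO₂ ÷ 44.009 g/mol = 0.033220 mol
mol H = 2 × 0.5984 g H₂O ÷ 18.015 g/mol = 0.066434 mol
C and H account for only 0.46598 g of the 0.9974 g sample; the remaining 0.53142 g must be oxygen.

yes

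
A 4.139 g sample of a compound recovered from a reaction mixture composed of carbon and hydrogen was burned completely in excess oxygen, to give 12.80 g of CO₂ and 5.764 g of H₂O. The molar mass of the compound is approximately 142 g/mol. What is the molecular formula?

mol C = 12.80 g CO₂ ÷ 44.009 g/mol = 0.29085 mol
mol H = 2 × 5.764 g H₂O ÷ 18.015 g/mol = 0.63991 mol
Divide by the smallest (0.29085 mol): C 1.000, H 2.200
Multiplying each by 5 gives whole numbers: C 5.00, H 11.00
Empirical formula: C5H11
Empirical-formula mass = 71.14 g/mol; 142 ÷ 71.14 ≈ 2, so the molecular formula is C10H22.

C10H22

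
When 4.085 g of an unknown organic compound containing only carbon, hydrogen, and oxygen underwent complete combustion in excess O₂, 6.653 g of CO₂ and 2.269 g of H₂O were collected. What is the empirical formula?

C6H10O5

mol C = 6.653 g CO₂ ÷ 44.009 g/mol = 0.15117 mol
mol H = 2 × 2.269 g H₂O ÷ 18.015 g/mol = 0.25190 mol
mass O = 4.085 − (1.8157 + 0.25392) = 2.0153 g → mol O = 2.0153 ÷ 15.999 = 0.12597 mol
Divide by the smallest (0.12597 mol): C 1.200, H 2.000, O 1.000
Multiplying each by 5 gives whole numbers: C 6.00, H 10.00, O 5.00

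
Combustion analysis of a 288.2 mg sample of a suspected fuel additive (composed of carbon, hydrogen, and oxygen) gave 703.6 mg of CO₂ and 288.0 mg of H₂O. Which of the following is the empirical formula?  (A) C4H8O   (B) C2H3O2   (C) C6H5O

(A) C4H8O

mol C = 0.7036 g CO₂ ÷ 44.009 g/mol = 0.015988 mol
mol H = 2 × 0.2880 g H₂O ÷ 18.015 g/mol = 0.031973 mol
mass O = 0.2882 − (0.19203 + 0.032229) = 0.063943 g → mol O = 0.063943 ÷ 15.999 = 0.0039967 mol
Divide by the smallest (0.0039967 mol): C 4.000, H 8.000, O 1.000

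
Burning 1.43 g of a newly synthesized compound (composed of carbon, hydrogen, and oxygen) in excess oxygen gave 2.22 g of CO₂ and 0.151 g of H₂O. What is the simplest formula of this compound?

mol C = 2.22 g CO₂ ÷ 44.009 g/mol = 0.05044 mol
mol H = 2 × 0.151 g H₂O ÷ 18.015 g/mol = 0.01676 mol
mass O = 1.43 − (0.6059 + 0.01690) = 0.8072 g → mol O = 0.8072 ÷ 15.999 = 0.05045 mol
Divide by the smallest (0.01676 mol): C 3.009, H 1.000, O 3.010

C3HO3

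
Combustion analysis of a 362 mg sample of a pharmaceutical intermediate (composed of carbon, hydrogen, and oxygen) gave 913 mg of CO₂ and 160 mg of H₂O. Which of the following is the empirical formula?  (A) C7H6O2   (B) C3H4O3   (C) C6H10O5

mol C = 0.913 g CO₂ ÷ 44.009 g/mol = 0.02075 mol
mol H = 2 × 0.160 g H₂O ÷ 18.015 g/mol = 0.01776 mol
mass O = 0.362 − (0.2492 + 0.01791) = 0.09492 g → mol O = 0.09492 ÷ 15.999 = 0.005933 mol
Divide by the smallest (0.005933 mol): C 3.497, H 2.994, O 1.000
Multiplying each by 2 gives whole numbers: C 6.99, H 5.99, O 2.00

(A) C7H6O2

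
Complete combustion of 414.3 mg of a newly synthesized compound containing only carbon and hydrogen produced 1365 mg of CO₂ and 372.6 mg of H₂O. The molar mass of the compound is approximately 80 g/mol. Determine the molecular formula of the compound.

mol C = 1.365 g CO₂ ÷ 44.009 g/mol = 0.031016 mol
mol H = 2 × 0.3726 g H₂O ÷ 18.015 g/mol = 0.041366 mol
Divide by the smallest (0.031016 mol): C 1.000, H 1.334
Multiplying each by 3 gives whole numbers: C 3.00, H 4.00
Empirical formula: C3H4
Empirical-formula mass = 40.06 g/mol; 80 ÷ 40.06 ≈ 2, so the molecular formula is C6H8.

C6H8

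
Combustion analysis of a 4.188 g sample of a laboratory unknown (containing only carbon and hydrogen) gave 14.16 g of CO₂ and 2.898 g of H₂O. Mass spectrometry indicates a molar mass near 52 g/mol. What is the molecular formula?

mol C = 14.16 g CO₂ ÷ 44.009 g/mol = 0.32175 mol
mol H = 2 × 2.898 g H₂O ÷ 18.015 g/mol = 0.32173 mol
Divide by the smallest (0.32173 mol): C 1.000, H 1.000
Empirical formula: CH
Empirical-formula mass = 13.02 g/mol; 52 ÷ 13.02 ≈ 4, so the molecular formula is C4H4.

C4H4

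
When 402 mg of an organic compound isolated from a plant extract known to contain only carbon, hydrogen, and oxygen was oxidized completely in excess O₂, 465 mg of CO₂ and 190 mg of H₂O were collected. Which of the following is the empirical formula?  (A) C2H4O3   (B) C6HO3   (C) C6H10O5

mol C = 0.465 g CO₂ ÷ 44.009 g/mol = 0.01057 mol
mol H = 2 × 0.190 g H₂O ÷ 18.015 g/mol = 0.02109 mol
mass O = 0.402 − (0.1269 + 0.02126) = 0.2538 g → mol O = 0.2538 ÷ 15.999 = 0.01587 mol
Divide by the smallest (0.01057 mol): C 1.000, H 1.996, O 1.502
Multiplying each by 2 gives whole numbers: C 2.00, H 3.99, O 3.00

(A) C2H4O3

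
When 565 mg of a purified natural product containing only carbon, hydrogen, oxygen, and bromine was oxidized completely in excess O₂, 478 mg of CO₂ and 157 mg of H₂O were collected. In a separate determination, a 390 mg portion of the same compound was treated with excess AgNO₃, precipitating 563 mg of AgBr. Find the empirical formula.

C5H8Br2O2

mol C = 0.478 g CO₂ ÷ 44.009 g/mol = 0.01086 mol
mol H = 2 × 0.157 g H₂O ÷ 18.015 g/mol = 0.01743 mol
From the AgBr data: mol Br per gram of compound = (0.563 ÷ 187.772) ÷ 0.390 = 0.007688 mol/g, so in the 0.565 g combustion sample mol Br = 0.004344 mol
mass O = 0.565 − (0.1305 + 0.01757 + 0.3471) = 0.06989 g → mol O = 0.06989 ÷ 15.999 = 0.004369 mol
Divide by the smallest (0.004344 mol): C 2.500, H 4.013, Br 1.000, O 1.006
Multiplying each by 2 gives whole numbers: C 5.00, H 8.03, Br 2.00, O 2.01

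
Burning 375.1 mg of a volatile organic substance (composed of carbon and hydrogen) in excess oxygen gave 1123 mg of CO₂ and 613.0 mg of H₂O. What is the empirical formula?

C3H8

mol C = 1.123 g CO₂ ÷ 44.009 g/mol = 0.025518 mol
mol H = 2 × 0.6130 g H₂O ÷ 18.015 g/mol = 0.068054 mol
Divide by the smallest (0.025518 mol): C 1.000, H 2.667
Multiplying each by 3 gives whole numbers: C 3.00, H 8.00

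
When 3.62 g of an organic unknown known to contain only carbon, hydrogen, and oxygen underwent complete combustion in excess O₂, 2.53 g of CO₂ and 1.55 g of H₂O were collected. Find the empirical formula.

CH3O3

mol C = 2.53 g CO₂ ÷ 44.009 g/mol = 0.05749 mol
mol H = 2 × 1.55 g H₂O ÷ 18.015 g/mol = 0.1721 mol
mass O = 3.62 − (0.6905 + 0.1735) = 2.756 g → mol O = 2.756 ÷ 15.999 = 0.1723 mol
Divide by the smallest (0.05749 mol): C 1.000, H 2.993, O 2.997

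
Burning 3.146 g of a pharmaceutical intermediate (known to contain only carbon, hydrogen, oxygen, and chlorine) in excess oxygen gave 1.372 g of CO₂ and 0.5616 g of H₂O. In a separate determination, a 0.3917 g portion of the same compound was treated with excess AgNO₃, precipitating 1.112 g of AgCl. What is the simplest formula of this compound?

mol C = 1.372 g CO₂ ÷ 44.009 g/mol = 0.031175 mol
mol H = 2 × 0.5616 g H₂O ÷ 18.015 g/mol = 0.062348 mol
From the AgCl data: mol Cl per gram of compound = (1.112 ÷ 143.318) ÷ 0.3917 = 0.019808 mol/g, so in the 3.146 g combustion sample mol Cl = 0.062317 mol
mass O = 3.146 − (0.37445 + 0.062847 + 2.2092) = 0.49955 g → mol O = 0.49955 ÷ 15.999 = 0.031224 mol
Divide by the smallest (0.031175 mol): C 1.000, H 2.000, Cl 1.999, O 1.002

CH2Cl2O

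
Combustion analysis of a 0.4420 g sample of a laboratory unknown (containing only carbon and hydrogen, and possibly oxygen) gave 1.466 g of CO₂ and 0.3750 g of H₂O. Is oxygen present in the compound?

no

mol C = 1.466 g CO₂ ÷ 44.009 g/mol = 0.033311 mol
mol H = 2 × 0.3750 g H₂O ÷ 18.015 g/mol = 0.041632 mol
C and H together account for 0.44207 g — essentially the entire 0.4420 g sample — so the compound contains no oxygen.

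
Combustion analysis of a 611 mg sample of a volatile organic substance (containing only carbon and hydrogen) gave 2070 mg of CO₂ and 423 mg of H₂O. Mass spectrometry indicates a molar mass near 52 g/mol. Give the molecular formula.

mol C = 2.07 g CO₂ ÷ 44.009 g/mol = 0.04704 mol
mol H = 2 × 0.423 g H₂O ÷ 18.015 g/mol = 0.04696 mol
Divide by the smallest (0.04696 mol): C 1.002, H 1.000
Empirical formula: CH
Empirical-formula mass = 13.02 g/mol; 52 ÷ 13.02 ≈ 4, so the molecular formula is C4H4.

C4H4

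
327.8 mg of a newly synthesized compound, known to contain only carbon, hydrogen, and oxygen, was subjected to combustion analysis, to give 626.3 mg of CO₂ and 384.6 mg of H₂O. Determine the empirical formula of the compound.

mol C = 0.6263 g CO₂ ÷ 44.009 g/mol = 0.014231 mol
mol H = 2 × 0.3846 g H₂O ÷ 18.015 g/mol = 0.042698 mol
mass O = 0.3278 − (0.17093 + 0.043039) = 0.11383 g → mol O = 0.11383 ÷ 15.999 = 0.0071148 mol
Divide by the smallest (0.0071148 mol): C 2.000, H 6.001, O 1.000

C2H6O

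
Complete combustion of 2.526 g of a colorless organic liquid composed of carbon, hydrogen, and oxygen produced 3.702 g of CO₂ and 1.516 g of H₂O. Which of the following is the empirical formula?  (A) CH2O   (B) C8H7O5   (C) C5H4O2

mol C = 3.702 g CO₂ ÷ 44.009 g/mol = 0.084119 mol
mol H = 2 × 1.516 g H₂O ÷ 18.015 g/mol = 0.16830 mol
mass O = 2.526 − (1.0104 + 0.16965) = 1.3460 g → mol O = 1.3460 ÷ 15.999 = 0.084130 mol
Divide by the smallest (0.084119 mol): C 1.000, H 2.001, O 1.000

(A) CH2O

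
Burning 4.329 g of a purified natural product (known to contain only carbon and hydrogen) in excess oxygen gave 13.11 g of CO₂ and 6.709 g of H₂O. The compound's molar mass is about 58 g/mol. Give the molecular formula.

mol C = 13.11 g CO₂ ÷ 44.009 g/mol = 0.29789 mol
mol H = 2 × 6.709 g H₂O ÷ 18.015 g/mol = 0.74482 mol
Divide by the smallest (0.29789 mol): C 1.000, H 2.500
Multiplying each by 2 gives whole numbers: C 2.00, H 5.00
Empirical formula: C2H5
Empirical-formula mass = 29.06 g/mol; 58 ÷ 29.06 ≈ 2, so the molecular formula is C4H10.

C4H10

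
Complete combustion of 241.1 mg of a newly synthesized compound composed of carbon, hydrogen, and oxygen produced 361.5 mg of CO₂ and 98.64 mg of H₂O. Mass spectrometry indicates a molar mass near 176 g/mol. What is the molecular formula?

C6H8O6

mol C = 0.3615 g CO₂ ÷ 44.009 g/mol = 0.0082142 mol
mol H = 2 × 0.09864 g H₂O ÷ 18.015 g/mol = 0.010951 mol
mass O = 0.2411 − (0.098661 + 0.011038) = 0.13140 g → mol O = 0.13140 ÷ 15.999 = 0.0082130 mol
Divide by the smallest (0.0082130 mol): C 1.000, H 1.333, O 1.000
Multiplying each by 3 gives whole numbers: C 3.00, H 4.00, O 3.00
Empirical formula: C3H4O3
Empirical-formula mass = 88.06 g/mol; 176 ÷ 88.06 ≈ 2, so the molecular formula is C6H8O6.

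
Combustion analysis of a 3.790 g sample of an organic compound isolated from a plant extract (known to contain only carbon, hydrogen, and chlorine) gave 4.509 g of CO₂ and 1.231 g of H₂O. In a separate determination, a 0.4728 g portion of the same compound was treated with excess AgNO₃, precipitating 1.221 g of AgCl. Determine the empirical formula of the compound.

C3H4Cl2

mol C = 4.509 g CO₂ ÷ 44.009 g/mol = 0.10246 mol
mol H = 2 × 1.231 g H₂O ÷ 18.015 g/mol = 0.13666 mol
From the AgCl data: mol Cl per gram of compound = (1.221 ÷ 143.318) ÷ 0.4728 = 0.018019 mol/g, so in the 3.790 g combustion sample mol Cl = 0.068293 mol
Divide by the smallest (0.068293 mol): C 1.500, H 2.001, Cl 1.000
Multiplying each by 2 gives whole numbers: C 3.00, H 4.00, Cl 2.00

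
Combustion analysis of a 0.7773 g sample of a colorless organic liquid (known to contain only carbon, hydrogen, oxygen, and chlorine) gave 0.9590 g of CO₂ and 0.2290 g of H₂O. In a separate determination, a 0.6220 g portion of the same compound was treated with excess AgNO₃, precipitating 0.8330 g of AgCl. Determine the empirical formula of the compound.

mol C = 0.9590 g CO₂ ÷ 44.009 g/mol = 0.021791 mol
mol H = 2 × 0.2290 g H₂O ÷ 18.015 g/mol = 0.025423 mol
From the AgCl data: mol Cl per gram of compound = (0.8330 ÷ 143.318) ÷ 0.6220 = 0.0093445 mol/g, so in the 0.7773 g combustion sample mol Cl = 0.0072634 mol
mass O = 0.7773 − (0.26173 + 0.025627 + 0.25749) = 0.23245 g → mol O = 0.23245 ÷ 15.999 = 0.014529 mol
Divide by the smallest (0.0072634 mol): C 3.000, H 3.500, Cl 1.000, O 2.000
Multiplying each by 2 gives whole numbers: C 6.00, H 7.00, Cl 2.00, O 4.00

C6H7Cl2O4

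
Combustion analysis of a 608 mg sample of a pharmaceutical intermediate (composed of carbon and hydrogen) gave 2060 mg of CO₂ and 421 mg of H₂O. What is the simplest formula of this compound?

CH

mol C = 2.06 g CO₂ ÷ 44.009 g/mol = 0.04681 mol
mol H = 2 × 0.421 g H₂O ÷ 18.015 g/mol = 0.04674 mol
Divide by the smallest (0.04674 mol): C 1.001, H 1.000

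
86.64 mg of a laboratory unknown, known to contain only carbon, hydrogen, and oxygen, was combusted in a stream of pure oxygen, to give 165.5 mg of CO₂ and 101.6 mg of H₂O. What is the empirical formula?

C2H6O

mol C = 0.1655 g CO₂ ÷ 44.009 g/mol = 0.0037606 mol
mol H = 2 × 0.1016 g H₂O ÷ 18.015 g/mol = 0.011279 mol
mass O = 0.08664 − (0.045168 + 0.011370) = 0.030102 g → mol O = 0.030102 ÷ 15.999 = 0.0018815 mol
Divide by the smallest (0.0018815 mol): C 1.999, H 5.995, O 1.000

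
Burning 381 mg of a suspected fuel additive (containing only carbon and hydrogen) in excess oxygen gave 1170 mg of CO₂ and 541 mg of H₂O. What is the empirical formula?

C4H9

mol C = 1.17 g CO₂ ÷ 44.009 g/mol = 0.02659 mol
mol H = 2 × 0.541 g H₂O ÷ 18.015 g/mol = 0.06006 mol
Divide by the smallest (0.02659 mol): C 1.000, H 2.259
Multiplying each by 4 gives whole numbers: C 4.00, H 9.04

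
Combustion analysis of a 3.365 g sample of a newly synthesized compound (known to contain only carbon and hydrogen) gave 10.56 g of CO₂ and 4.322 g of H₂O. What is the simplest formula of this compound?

mol C = 10.56 g CO₂ ÷ 44.009 g/mol = 0.23995 mol
mol H = 2 × 4.322 g H₂O ÷ 18.015 g/mol = 0.47982 mol
Divide by the smallest (0.23995 mol): C 1.000, H 2.000

CH2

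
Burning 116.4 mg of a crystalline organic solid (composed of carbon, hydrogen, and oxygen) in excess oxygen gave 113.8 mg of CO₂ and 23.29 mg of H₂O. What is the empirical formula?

CHO2

mol C = 0.1138 g CO₂ ÷ 44.009 g/mol = 0.0025858 mol
mol H = 2 × 0.02329 g H₂O ÷ 18.015 g/mol = 0.0025856 mol
mass O = 0.1164 − (0.031058 + 0.0026063) = 0.082735 g → mol O = 0.082735 ÷ 15.999 = 0.0051713 mol
Divide by the smallest (0.0025856 mol): C 1.000, H 1.000, O 2.000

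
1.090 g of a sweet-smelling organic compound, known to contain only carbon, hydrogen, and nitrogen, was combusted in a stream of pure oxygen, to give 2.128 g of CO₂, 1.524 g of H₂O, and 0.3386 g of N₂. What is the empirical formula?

mol C = 2.128 g CO₂ ÷ 44.009 g/mol = 0.048354 mol
mol H = 2 × 1.524 g H₂O ÷ 18.015 g/mol = 0.16919 mol
mol N = 2 × 0.3386 g N₂ ÷ 28.014 g/mol = 0.024174 mol
Divide by the smallest (0.024174 mol): C 2.000, H 6.999, N 1.000

C2H7N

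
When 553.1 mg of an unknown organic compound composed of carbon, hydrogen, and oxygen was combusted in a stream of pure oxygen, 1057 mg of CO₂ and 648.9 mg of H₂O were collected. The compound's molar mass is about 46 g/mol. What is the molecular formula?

mol C = 1.057 g CO₂ ÷ 44.009 g/mol = 0.024018 mol
mol H = 2 × 0.6489 g H₂O ÷ 18.015 g/mol = 0.072040 mol
mass O = 0.5531 − (0.28848 + 0.072616) = 0.19201 g → mol O = 0.19201 ÷ 15.999 = 0.012001 mol
Divide by the smallest (0.012001 mol): C 2.001, H 6.003, O 1.000
Empirical formula: C2H6O
Empirical-formula mass = 46.07 g/mol; 46 ÷ 46.07 ≈ 1, so the molecular formula is C2H6O.

C2H6O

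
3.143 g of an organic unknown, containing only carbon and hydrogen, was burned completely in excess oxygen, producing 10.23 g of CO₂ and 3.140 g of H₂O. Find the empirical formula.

mol C = 10.23 g CO₂ ÷ 44.009 g/mol = 0.23245 mol
mol H = 2 × 3.140 g H₂O ÷ 18.015 g/mol = 0.34860 mol
Divide by the smallest (0.23245 mol): C 1.000, H 1.500
Multiplying each by 2 gives whole numbers: C 2.00, H 3.00

C2H3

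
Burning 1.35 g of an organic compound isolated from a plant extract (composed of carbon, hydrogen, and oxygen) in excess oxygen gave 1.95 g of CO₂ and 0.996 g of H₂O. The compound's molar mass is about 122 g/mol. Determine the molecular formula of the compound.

C4H10O4

mol C = 1.95 g CO₂ ÷ 44.009 g/mol = 0.04431 mol
mol H = 2 × 0.996 g H₂O ÷ 18.015 g/mol = 0.1106 mol
mass O = 1.35 − (0.5322 + 0.1115) = 0.7063 g → mol O = 0.7063 ÷ 15.999 = 0.04415 mol
Divide by the smallest (0.04415 mol): C 1.004, H 2.505, O 1.000
Multiplying each by 2 gives whole numbers: C 2.01, H 5.01, O 2.00
Empirical formula: C2H5O2
Empirical-formula mass = 61.06 g/mol; 122 ÷ 61.06 ≈ 2, so the molecular formula is C4H10O4.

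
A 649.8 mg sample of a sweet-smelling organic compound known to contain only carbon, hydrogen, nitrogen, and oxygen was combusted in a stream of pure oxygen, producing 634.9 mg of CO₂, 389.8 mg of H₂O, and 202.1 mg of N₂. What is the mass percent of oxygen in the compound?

mol C = 0.6349 g CO₂ ÷ 44.009 g/mol = 0.014427 mol
mol H = 2 × 0.3898 g H₂O ÷ 18.015 g/mol = 0.043275 mol
mol N = 2 × 0.2021 g N₂ ÷ 28.014 g/mol = 0.014429 mol
mass O = 0.6498 − (0.17328 + 0.043621 + 0.20210) = 0.23080 g → mol O = 0.23080 ÷ 15.999 = 0.014426 mol
mass % O = 0.23080 g ÷ 0.6498 g × 100%

35.52%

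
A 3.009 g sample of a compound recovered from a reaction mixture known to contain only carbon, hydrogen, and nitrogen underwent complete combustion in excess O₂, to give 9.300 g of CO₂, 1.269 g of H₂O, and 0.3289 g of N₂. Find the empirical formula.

C9H6N

mol C = 9.300 g CO₂ ÷ 44.009 g/mol = 0.21132 mol
mol H = 2 × 1.269 g H₂O ÷ 18.015 g/mol = 0.14088 mol
mol N = 2 × 0.3289 g N₂ ÷ 28.014 g/mol = 0.023481 mol
Divide by the smallest (0.023481 mol): C 9.000, H 6.000, N 1.000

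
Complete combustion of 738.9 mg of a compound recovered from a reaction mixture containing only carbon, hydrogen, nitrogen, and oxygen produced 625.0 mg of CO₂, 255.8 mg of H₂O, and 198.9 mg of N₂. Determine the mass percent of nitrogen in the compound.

26.92%

mol C = 0.6250 g CO₂ ÷ 44.009 g/mol = 0.014202 mol
mol H = 2 × 0.2558 g H₂O ÷ 18.015 g/mol = 0.028399 mol
mol N = 2 × 0.1989 g N₂ ÷ 28.014 g/mol = 0.014200 mol
mass O = 0.7389 − (0.17058 + 0.028626 + 0.19890) = 0.34080 g → mol O = 0.34080 ÷ 15.999 = 0.021301 mol
mass % N = 0.19890 g ÷ 0.7389 g × 100%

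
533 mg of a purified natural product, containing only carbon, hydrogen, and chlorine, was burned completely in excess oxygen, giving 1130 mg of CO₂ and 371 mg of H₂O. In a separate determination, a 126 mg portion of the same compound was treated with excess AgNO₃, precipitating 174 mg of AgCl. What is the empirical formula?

mol C = 1.13 g CO₂ ÷ 44.009 g/mol = 0.02568 mol
mol H = 2 × 0.371 g H₂O ÷ 18.015 g/mol = 0.04119 mol
From the AgCl data: mol Cl per gram of compound = (0.174 ÷ 143.318) ÷ 0.126 = 0.009636 mol/g, so in the 0.533 g combustion sample mol Cl = 0.005136 mol
Divide by the smallest (0.005136 mol): C 5.000, H 8.020, Cl 1.000

C5H8Cl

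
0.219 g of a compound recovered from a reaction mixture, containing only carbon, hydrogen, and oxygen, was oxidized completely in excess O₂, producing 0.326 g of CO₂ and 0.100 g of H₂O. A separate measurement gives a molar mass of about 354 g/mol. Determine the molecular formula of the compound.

C12H18O12

mol C = 0.326 g CO₂ ÷ 44.009 g/mol = 0.007408 mol
mol H = 2 × 0.100 g H₂O ÷ 18.015 g/mol = 0.01110 mol
mass O = 0.219 − (0.08897 + 0.01119) = 0.1188 g → mol O = 0.1188 ÷ 15.999 = 0.007428 mol
Divide by the smallest (0.007408 mol): C 1.000, H 1.499, O 1.003
Multiplying each by 2 gives whole numbers: C 2.00, H 3.00, O 2.01
Empirical formula: C2H3O2
Empirical-formula mass = 59.04 g/mol; 354 ÷ 59.04 ≈ 6, so the molecular formula is C12H18O12.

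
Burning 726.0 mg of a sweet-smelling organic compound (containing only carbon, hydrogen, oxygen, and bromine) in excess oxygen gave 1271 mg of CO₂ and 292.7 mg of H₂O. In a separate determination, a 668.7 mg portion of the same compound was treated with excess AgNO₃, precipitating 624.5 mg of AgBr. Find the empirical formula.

C8H9BrO

mol C = 1.271 g CO₂ ÷ 44.009 g/mol = 0.028880 mol
mol H = 2 × 0.2927 g H₂O ÷ 18.015 g/mol = 0.032495 mol
From the AgBr data: mol Br per gram of compound = (0.6245 ÷ 187.772) ÷ 0.6687 = 0.0049736 mol/g, so in the 0.7260 g combustion sample mol Br = 0.0036108 mol
mass O = 0.7260 − (0.34688 + 0.032755 + 0.28852) = 0.057842 g → mol O = 0.057842 ÷ 15.999 = 0.0036154 mol
Divide by the smallest (0.0036108 mol): C 7.998, H 8.999, Br 1.000, O 1.001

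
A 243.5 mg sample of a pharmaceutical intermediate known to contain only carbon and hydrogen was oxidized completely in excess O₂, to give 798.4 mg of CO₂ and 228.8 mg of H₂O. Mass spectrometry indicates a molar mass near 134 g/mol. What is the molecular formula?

mol C = 0.7984 g CO₂ ÷ 44.009 g/mol = 0.018142 mol
mol H = 2 × 0.2288 g H₂O ÷ 18.015 g/mol = 0.025401 mol
Divide by the smallest (0.018142 mol): C 1.000, H 1.400
Multiplying each by 5 gives whole numbers: C 5.00, H 7.00
Empirical formula: C5H7
Empirical-formula mass = 67.11 g/mol; 134 ÷ 67.11 ≈ 2, so the molecular formula is C10H14.

C10H14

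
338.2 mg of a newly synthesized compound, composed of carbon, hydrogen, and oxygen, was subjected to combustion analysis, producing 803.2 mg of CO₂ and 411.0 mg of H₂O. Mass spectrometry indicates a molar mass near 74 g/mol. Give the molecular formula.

mol C = 0.8032 g CO₂ ÷ 44.009 g/mol = 0.018251 mol
mol H = 2 × 0.4110 g H₂O ÷ 18.015 g/mol = 0.045629 mol
mass O = 0.3382 − (0.21921 + 0.045994) = 0.072996 g → mol O = 0.072996 ÷ 15.999 = 0.0045625 mol
Divide by the smallest (0.0045625 mol): C 4.000, H 10.001, O 1.000
Empirical formula: C4H10O
Empirical-formula mass = 74.12 g/mol; 74 ÷ 74.12 ≈ 1, so the molecular formula is C4H10O.

C4H10O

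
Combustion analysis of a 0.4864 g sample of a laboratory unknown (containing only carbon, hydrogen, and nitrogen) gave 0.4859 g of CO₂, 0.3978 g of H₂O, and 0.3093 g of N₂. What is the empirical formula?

mol C = 0.4859 g CO₂ ÷ 44.009 g/mol = 0.011041 mol
mol H = 2 × 0.3978 g H₂O ÷ 18.015 g/mol = 0.044163 mol
mol N = 2 × 0.3093 g N₂ ÷ 28.014 g/mol = 0.022082 mol
Divide by the smallest (0.011041 mol): C 1.000, H 4.000, N 2.000

CH4N2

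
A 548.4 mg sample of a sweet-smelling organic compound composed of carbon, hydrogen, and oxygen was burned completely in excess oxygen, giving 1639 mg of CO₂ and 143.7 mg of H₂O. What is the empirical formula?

C7H3O

mol C = 1.639 g CO₂ ÷ 44.009 g/mol = 0.037242 mol
mol H = 2 × 0.1437 g H₂O ÷ 18.015 g/mol = 0.015953 mol
mass O = 0.5484 − (0.44732 + 0.016081) = 0.085001 g → mol O = 0.085001 ÷ 15.999 = 0.0053129 mol
Divide by the smallest (0.0053129 mol): C 7.010, H 3.003, O 1.000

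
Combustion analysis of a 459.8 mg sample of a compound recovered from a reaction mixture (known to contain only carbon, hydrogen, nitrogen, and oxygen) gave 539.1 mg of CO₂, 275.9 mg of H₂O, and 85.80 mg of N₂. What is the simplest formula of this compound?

mol C = 0.5391 g CO₂ ÷ 44.009 g/mol = 0.012250 mol
mol H = 2 × 0.2759 g H₂O ÷ 18.015 g/mol = 0.030630 mol
mol N = 2 × 0.08580 g N₂ ÷ 28.014 g/mol = 0.0061255 mol
mass O = 0.4598 − (0.14713 + 0.030875 + 0.085800) = 0.19599 g → mol O = 0.19599 ÷ 15.999 = 0.012250 mol
Divide by the smallest (0.0061255 mol): C 2.000, H 5.000, N 1.000, O 2.000

C2H5NO2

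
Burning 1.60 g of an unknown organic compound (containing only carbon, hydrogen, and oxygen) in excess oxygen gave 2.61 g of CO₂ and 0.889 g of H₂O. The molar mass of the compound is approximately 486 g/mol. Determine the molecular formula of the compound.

C18H30O15

mol C = 2.61 g CO₂ ÷ 44.009 g/mol = 0.05931 mol
mol H = 2 × 0.889 g H₂O ÷ 18.015 g/mol = 0.09870 mol
mass O = 1.60 − (0.7123 + 0.09949) = 0.7882 g → mol O = 0.7882 ÷ 15.999 = 0.04926 mol
Divide by the smallest (0.04926 mol): C 1.204, H 2.003, O 1.000
Multiplying each by 5 gives whole numbers: C 6.02, H 10.02, O 5.00
Empirical formula: C6H10O5
Empirical-formula mass = 162.14 g/mol; 486 ÷ 162.14 ≈ 3, so the molecular formula is C18H30O15.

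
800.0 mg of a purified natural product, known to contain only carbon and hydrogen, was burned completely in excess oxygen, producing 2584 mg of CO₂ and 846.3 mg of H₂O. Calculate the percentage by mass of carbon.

88.15%

mol C = 2.584 g CO₂ ÷ 44.009 g/mol = 0.058715 mol
mol H = 2 × 0.8463 g H₂O ÷ 18.015 g/mol = 0.093955 mol
mass % C = 0.70523 g ÷ 0.8000 g × 100%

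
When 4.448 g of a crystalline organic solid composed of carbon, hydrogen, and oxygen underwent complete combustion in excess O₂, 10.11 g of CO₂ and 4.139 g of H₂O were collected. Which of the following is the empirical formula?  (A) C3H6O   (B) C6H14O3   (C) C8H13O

(A) C3H6O

mol C = 10.11 g CO₂ ÷ 44.009 g/mol = 0.22973 mol
mol H = 2 × 4.139 g H₂O ÷ 18.015 g/mol = 0.45951 mol
mass O = 4.448 − (2.7592 + 0.46318) = 1.2256 g → mol O = 1.2256 ÷ 15.999 = 0.076604 mol
Divide by the smallest (0.076604 mol): C 2.999, H 5.998, O 1.000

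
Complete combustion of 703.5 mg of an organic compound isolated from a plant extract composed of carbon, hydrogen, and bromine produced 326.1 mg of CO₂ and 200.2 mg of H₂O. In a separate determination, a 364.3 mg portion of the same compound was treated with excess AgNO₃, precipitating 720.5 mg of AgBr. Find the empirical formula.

mol C = 0.3261 g CO₂ ÷ 44.009 g/mol = 0.0074098 mol
mol H = 2 × 0.2002 g H₂O ÷ 18.015 g/mol = 0.022226 mol
From the AgBr data: mol Br per gram of compound = (0.7205 ÷ 187.772) ÷ 0.3643 = 0.010533 mol/g, so in the 0.7035 g combustion sample mol Br = 0.0074098 mol
Divide by the smallest (0.0074098 mol): C 1.000, H 3.000, Br 1.000

CH3Br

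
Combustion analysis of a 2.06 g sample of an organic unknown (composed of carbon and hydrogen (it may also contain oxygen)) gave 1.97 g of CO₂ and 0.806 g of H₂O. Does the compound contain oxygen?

yes

mol C = 1.97 g CO₂ ÷ 44.009 g/mol = 0.04476 mol
mol H = 2 × 0.806 g H₂O ÷ 18.015 g/mol = 0.08948 mol
C and H account for only 0.6279 g of the 2.06 g sample; the remaining 1.432 g must be oxygen.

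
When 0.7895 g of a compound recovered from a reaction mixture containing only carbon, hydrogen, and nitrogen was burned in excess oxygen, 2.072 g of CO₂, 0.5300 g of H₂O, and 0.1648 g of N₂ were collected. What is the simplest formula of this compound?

mol C = 2.072 g CO₂ ÷ 44.009 g/mol = 0.047081 mol
mol H = 2 × 0.5300 g H₂O ÷ 18.015 g/mol = 0.058840 mol
mol N = 2 × 0.1648 g N₂ ÷ 28.014 g/mol = 0.011766 mol
Divide by the smallest (0.011766 mol): C 4.002, H 5.001, N 1.000

C4H5N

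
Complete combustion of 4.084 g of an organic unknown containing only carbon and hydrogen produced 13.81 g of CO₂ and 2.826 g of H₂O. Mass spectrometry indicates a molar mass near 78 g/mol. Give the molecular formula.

mol C = 13.81 g CO₂ ÷ 44.009 g/mol = 0.31380 mol
mol H = 2 × 2.826 g H₂O ÷ 18.015 g/mol = 0.31374 mol
Divide by the smallest (0.31374 mol): C 1.000, H 1.000
Empirical formula: CH
Empirical-formula mass = 13.02 g/mol; 78 ÷ 13.02 ≈ 6, so the molecular formula is C6H6.

C6H6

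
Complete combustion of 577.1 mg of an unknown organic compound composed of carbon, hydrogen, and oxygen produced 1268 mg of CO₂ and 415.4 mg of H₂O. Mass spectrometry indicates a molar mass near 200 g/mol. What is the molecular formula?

mol C = 1.268 g CO₂ ÷ 44.009 g/mol = 0.028812 mol
mol H = 2 × 0.4154 g H₂O ÷ 18.015 g/mol = 0.046117 mol
mass O = 0.5771 − (0.34606 + 0.046486) = 0.18455 g → mol O = 0.18455 ÷ 15.999 = 0.011535 mol
Divide by the smallest (0.011535 mol): C 2.498, H 3.998, O 1.000
Multiplying each by 2 gives whole numbers: C 5.00, H 8.00, O 2.00
Empirical formula: C5H8O2
Empirical-formula mass = 100.12 g/mol; 200 ÷ 100.12 ≈ 2, so the molecular formula is C10H16O4.

C10H16O4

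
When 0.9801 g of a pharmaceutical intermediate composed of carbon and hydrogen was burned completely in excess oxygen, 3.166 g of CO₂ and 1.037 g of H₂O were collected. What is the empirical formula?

C5H8

mol C = 3.166 g CO₂ ÷ 44.009 g/mol = 0.071940 mol
mol H = 2 × 1.037 g H₂O ÷ 18.015 g/mol = 0.11513 mol
Divide by the smallest (0.071940 mol): C 1.000, H 1.600
Multiplying each by 5 gives whole numbers: C 5.00, H 8.00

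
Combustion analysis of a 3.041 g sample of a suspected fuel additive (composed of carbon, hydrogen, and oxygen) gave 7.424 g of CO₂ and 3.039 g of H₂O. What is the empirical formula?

mol C = 7.424 g CO₂ ÷ 44.009 g/mol = 0.16869 mol
mol H = 2 × 3.039 g H₂O ÷ 18.015 g/mol = 0.33739 mol
mass O = 3.041 − (2.0262 + 0.34008) = 0.67475 g → mol O = 0.67475 ÷ 15.999 = 0.042174 mol
Divide by the smallest (0.042174 mol): C 4.000, H 8.000, O 1.000

C4H8O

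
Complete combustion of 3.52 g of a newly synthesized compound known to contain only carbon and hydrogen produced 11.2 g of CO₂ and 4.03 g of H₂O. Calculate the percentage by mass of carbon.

mol C = 11.2 g CO₂ ÷ 44.009 g/mol = 0.2545 mol
mol H = 2 × 4.03 g H₂O ÷ 18.015 g/mol = 0.4474 mol
mass % C = 3.057 g ÷ 3.52 g × 100%

86.8%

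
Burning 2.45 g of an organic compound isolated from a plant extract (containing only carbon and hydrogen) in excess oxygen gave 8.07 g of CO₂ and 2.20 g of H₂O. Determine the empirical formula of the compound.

C3H4

mol C = 8.07 g CO₂ ÷ 44.009 g/mol = 0.1834 mol
mol H = 2 × 2.20 g H₂O ÷ 18.015 g/mol = 0.2442 mol
Divide by the smallest (0.1834 mol): C 1.000, H 1.332
Multiplying each by 3 gives whole numbers: C 3.00, H 4.00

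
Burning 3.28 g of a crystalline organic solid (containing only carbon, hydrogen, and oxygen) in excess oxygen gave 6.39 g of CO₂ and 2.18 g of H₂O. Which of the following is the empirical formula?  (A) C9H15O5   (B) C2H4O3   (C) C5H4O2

mol C = 6.39 g CO₂ ÷ 44.009 g/mol = 0.1452 mol
mol H = 2 × 2.18 g H₂O ÷ 18.015 g/mol = 0.2420 mol
mass O = 3.28 − (1.744 + 0.2440) = 1.292 g → mol O = 1.292 ÷ 15.999 = 0.08076 mol
Divide by the smallest (0.08076 mol): C 1.798, H 2.997, O 1.000
Multiplying each by 5 gives whole numbers: C 8.99, H 14.98, O 5.00

(A) C9H15O5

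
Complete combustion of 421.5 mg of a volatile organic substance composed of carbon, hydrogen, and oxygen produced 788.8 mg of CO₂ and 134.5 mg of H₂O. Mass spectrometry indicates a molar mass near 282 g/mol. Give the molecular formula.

C12H10O8

mol C = 0.7888 g CO₂ ÷ 44.009 g/mol = 0.017924 mol
mol H = 2 × 0.1345 g H₂O ÷ 18.015 g/mol = 0.014932 mol
mass O = 0.4215 − (0.21528 + 0.015051) = 0.19117 g → mol O = 0.19117 ÷ 15.999 = 0.011949 mol
Divide by the smallest (0.011949 mol): C 1.500, H 1.250, O 1.000
Multiplying each by 4 gives whole numbers: C 6.00, H 5.00, O 4.00
Empirical formula: C6H5O4
Empirical-formula mass = 141.10 g/mol; 282 ÷ 141.10 ≈ 2, so the molecular formula is C12H10O8.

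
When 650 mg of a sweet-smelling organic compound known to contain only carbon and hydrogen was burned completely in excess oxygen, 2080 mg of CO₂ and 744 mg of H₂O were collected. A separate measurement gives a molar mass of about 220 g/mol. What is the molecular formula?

C16H28

mol C = 2.08 g CO₂ ÷ 44.009 g/mol = 0.04726 mol
mol H = 2 × 0.744 g H₂O ÷ 18.015 g/mol = 0.08260 mol
Divide by the smallest (0.04726 mol): C 1.000, H 1.748
Multiplying each by 4 gives whole numbers: C 4.00, H 6.99
Empirical formula: C4H7
Empirical-formula mass = 55.10 g/mol; 220 ÷ 55.10 ≈ 4, so the molecular formula is C16H28.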